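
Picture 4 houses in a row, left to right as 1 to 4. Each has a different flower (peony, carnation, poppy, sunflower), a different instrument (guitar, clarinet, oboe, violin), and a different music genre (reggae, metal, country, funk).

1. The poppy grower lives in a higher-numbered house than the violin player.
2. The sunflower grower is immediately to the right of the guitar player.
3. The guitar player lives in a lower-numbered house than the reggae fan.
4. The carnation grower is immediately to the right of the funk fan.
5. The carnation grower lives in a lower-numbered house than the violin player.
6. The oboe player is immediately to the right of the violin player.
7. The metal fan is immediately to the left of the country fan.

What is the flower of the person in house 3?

sunflower

By clue 5, the carnation grower is in house 2.
Clue 5 places the violin player in house 3.
The oboe player is in house 4 (clue 6).
House 1 flower: only peony fits.
Clue 1: the poppy grower is in house 4.
Clue 2: the sunflower grower is in house 3.
The guitar player is in house 2 (clue 2).
Clue 4: the funk fan is in house 1.
That leaves clarinet as the instrument for house 1.
The only music genre still possible for house 2 is metal.
Clue 7 places the country fan in house 3.
So house 4 gets reggae for music genre.
So: house 1 = peony/clarinet/funk, house 2 = carnation/guitar/metal, house 3 = sunflower/violin/country, house 4 = poppy/oboe/reggae.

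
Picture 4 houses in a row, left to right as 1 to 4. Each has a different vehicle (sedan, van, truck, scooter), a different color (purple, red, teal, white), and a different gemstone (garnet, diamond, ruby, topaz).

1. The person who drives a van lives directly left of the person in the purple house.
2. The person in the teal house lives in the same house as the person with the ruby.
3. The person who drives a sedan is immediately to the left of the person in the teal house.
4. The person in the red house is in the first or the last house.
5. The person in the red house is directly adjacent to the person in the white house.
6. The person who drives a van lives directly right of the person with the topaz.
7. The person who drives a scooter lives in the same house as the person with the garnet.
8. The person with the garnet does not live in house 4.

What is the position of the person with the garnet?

That leaves red as the color for house 1.
The person in the white house is in house 2 (clue 5).
House 4 vehicle: only truck fits.
So house 1 gets scooter for vehicle.
Clue 7: the person with the garnet is in house 1.
So house 2 gets topaz for gemstone.
Clue 6: the person who drives a van is in house 3.
That leaves sedan as the vehicle for house 2.
Clue 1 places the person in the purple house in house 4.
From clue 3, the person in the teal house must be in house 3.
The person with the ruby is in house 3 (clue 2).
House 4's gemstone must be diamond (nothing else left).
So: house 1 = scooter/red/garnet, house 2 = sedan/white/topaz, house 3 = van/teal/ruby, house 4 = truck/purple/diamond.

1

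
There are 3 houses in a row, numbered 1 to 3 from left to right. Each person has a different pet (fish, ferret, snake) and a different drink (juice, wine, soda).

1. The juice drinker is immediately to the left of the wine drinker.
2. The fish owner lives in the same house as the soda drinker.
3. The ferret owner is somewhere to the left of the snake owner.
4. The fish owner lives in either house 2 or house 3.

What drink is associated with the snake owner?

wine

That leaves ferret as the pet for house 1.
So house 1 gets juice for drink.
Clue 1 places the wine drinker in house 2.
That leaves soda as the drink for house 3.
Clue 2 places the fish owner in house 3.
House 2's pet must be snake (nothing else left).
So: house 1 = ferret/juice, house 2 = snake/wine, house 3 = fish/soda.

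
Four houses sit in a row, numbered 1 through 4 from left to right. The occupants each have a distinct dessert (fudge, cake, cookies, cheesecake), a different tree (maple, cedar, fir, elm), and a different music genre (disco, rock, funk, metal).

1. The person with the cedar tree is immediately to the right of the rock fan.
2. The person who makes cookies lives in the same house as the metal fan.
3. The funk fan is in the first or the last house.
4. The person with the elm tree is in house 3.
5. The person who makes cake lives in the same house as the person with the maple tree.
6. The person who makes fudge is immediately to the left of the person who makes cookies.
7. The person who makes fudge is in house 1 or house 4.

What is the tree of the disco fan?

elm

From clue 4, the person with the elm tree must be in house 3.
The person who makes fudge is in house 1 (clue 7).
Clue 6 places the person who makes cookies in house 2.
That leaves cheesecake as the dessert for house 3.
The only dessert still possible for house 4 is cake.
That leaves fir as the tree for house 1.
The metal fan is in house 2 (clue 2).
Clue 5: the person with the maple tree is in house 4.
So house 2 gets cedar for tree.
By clue 1, the rock fan is in house 1.
The only music genre still possible for house 3 is disco.
So house 4 gets funk for music genre.
So: house 1 = fudge/fir/rock, house 2 = cookies/cedar/metal, house 3 = cheesecake/elm/disco, house 4 = cake/maple/funk.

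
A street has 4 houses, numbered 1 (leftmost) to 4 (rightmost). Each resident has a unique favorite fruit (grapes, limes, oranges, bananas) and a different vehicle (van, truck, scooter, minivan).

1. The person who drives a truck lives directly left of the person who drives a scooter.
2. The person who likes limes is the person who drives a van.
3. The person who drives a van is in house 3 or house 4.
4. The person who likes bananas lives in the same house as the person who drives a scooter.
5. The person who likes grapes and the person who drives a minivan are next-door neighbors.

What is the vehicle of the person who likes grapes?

The person who likes limes is narrowed to house 3 or 4; consider each.
Placing it in house 3 leads to a contradiction, so it's in house 4.
By clue 2, the person who drives a van is in house 4.
The person who likes bananas is narrowed to house 2 or 3; consider each.
Placing it in house 2 leads to a contradiction, so it's in house 3.
By clue 4, the person who drives a scooter is in house 3.
Clue 1: the person who drives a truck is in house 2.
So house 1 gets minivan for vehicle.
The person who likes grapes is in house 2 (clue 5).
The only favorite fruit still possible for house 1 is oranges.
So: house 1 = oranges/minivan, house 2 = grapes/truck, house 3 = bananas/scooter, house 4 = limes/van.

truck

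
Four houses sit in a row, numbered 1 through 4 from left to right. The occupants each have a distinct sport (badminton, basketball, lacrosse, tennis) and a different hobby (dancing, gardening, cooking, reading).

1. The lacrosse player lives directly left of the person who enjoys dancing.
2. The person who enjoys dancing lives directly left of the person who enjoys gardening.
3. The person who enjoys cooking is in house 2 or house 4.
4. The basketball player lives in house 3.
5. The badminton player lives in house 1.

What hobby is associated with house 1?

reading

The basketball player is in house 3 (clue 4).
The badminton player is in house 1 (clue 5).
House 2's sport must be lacrosse (nothing else left).
The only sport still possible for house 4 is tennis.
House 1's hobby must be reading (nothing else left).
By clue 1, the person who enjoys dancing is in house 3.
The person who enjoys gardening is in house 4 (clue 2).
That leaves cooking as the hobby for house 2.
So: house 1 = badminton/reading, house 2 = lacrosse/cooking, house 3 = basketball/dancing, house 4 = tennis/gardening.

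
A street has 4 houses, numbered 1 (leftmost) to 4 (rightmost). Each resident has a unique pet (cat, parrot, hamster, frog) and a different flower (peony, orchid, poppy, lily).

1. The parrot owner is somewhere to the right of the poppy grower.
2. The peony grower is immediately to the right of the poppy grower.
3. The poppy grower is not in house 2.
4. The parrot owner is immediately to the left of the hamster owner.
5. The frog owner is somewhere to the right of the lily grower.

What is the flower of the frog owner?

That leaves cat as the pet for house 1.
From clue 1, the poppy grower must be in house 1.
Clue 2 places the peony grower in house 2.
The only flower still possible for house 3 is lily.
So house 4 gets orchid for flower.
Clue 5 places the frog owner in house 4.
That leaves parrot as the pet for house 2.
House 3's pet must be hamster (nothing else left).
So: house 1 = cat/poppy, house 2 = parrot/peony, house 3 = hamster/lily, house 4 = frog/orchid.

orchid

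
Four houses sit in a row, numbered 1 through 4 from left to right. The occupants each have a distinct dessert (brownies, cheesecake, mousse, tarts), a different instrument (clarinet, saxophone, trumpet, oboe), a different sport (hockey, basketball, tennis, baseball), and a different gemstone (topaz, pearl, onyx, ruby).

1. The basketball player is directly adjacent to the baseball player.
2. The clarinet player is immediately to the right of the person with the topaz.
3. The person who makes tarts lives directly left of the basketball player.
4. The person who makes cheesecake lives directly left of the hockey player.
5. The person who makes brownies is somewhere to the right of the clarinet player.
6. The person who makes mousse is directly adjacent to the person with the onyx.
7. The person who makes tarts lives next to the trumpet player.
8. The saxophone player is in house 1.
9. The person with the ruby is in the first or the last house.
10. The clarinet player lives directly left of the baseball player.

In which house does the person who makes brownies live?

The saxophone player is in house 1 (clue 8).
So house 1 gets tennis for sport.
The person who makes brownies is narrowed to house 3 or 4; consider each.
Placing it in house 3 leads to a contradiction, so it's in house 4.
The clarinet player is narrowed to house 2 or 3; consider each.
Placing it in house 3 leads to a contradiction, so it's in house 2.
Clue 2 places the person with the topaz in house 1.
The baseball player is in house 3 (clue 10).
So house 4 gets ruby for gemstone.
Clue 7 places the person who makes tarts in house 3.
From clue 7, the trumpet player must be in house 4.
So house 2 gets mousse for dessert.
That leaves oboe as the instrument for house 3.
Clue 3 places the basketball player in house 4.
From clue 4, the hockey player must be in house 2.
Clue 6: the person with the onyx is in house 3.
The only dessert still possible for house 1 is cheesecake.
House 2 gemstone: only pearl fits.
So: house 1 = cheesecake/saxophone/tennis/topaz, house 2 = mousse/clarinet/hockey/pearl, house 3 = tarts/oboe/baseball/onyx, house 4 = brownies/trumpet/basketball/ruby.

4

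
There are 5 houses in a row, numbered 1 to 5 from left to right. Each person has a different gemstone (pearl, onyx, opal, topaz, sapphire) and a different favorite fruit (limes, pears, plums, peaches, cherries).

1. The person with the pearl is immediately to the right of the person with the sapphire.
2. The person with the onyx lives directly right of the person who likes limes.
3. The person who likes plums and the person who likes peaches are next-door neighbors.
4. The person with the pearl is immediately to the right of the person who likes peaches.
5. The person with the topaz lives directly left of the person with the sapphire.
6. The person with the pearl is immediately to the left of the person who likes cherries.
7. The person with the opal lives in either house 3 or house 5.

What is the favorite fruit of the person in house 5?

House 1 gemstone: only topaz fits.
From clue 5, the person with the sapphire must be in house 2.
Clue 1 places the person with the pearl in house 3.
By clue 4, the person who likes peaches is in house 2.
Clue 6: the person who likes cherries is in house 4.
So house 4 gets onyx for gemstone.
That leaves opal as the gemstone for house 5.
House 5 favorite fruit: only pears fits.
House 1's favorite fruit must be plums (nothing else left).
The only favorite fruit still possible for house 3 is limes.
So: house 1 = topaz/plums, house 2 = sapphire/peaches, house 3 = pearl/limes, house 4 = onyx/cherries, house 5 = opal/pears.

pears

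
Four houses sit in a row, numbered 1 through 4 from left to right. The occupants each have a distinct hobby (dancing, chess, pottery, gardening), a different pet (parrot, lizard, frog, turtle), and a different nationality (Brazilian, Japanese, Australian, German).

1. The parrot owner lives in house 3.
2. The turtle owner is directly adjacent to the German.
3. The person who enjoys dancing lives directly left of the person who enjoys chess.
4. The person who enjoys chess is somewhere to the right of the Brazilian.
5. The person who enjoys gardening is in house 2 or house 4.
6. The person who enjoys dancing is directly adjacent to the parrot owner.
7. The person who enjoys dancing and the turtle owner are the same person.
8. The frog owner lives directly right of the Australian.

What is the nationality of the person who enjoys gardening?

Clue 1: the parrot owner is in house 3.
The person who enjoys dancing is in house 2 (clue 6).
Clue 7 places the turtle owner in house 2.
The only hobby still possible for house 1 is pottery.
The only hobby still possible for house 3 is chess.
House 4's hobby must be gardening (nothing else left).
House 1's pet must be lizard (nothing else left).
That leaves frog as the pet for house 4.
Clue 8: the Australian is in house 3.
So house 1 gets German for nationality.
The only nationality still possible for house 4 is Japanese.
House 2 nationality: only Brazilian fits.
So: house 1 = pottery/lizard/German, house 2 = dancing/turtle/Brazilian, house 3 = chess/parrot/Australian, house 4 = gardening/frog/Japanese.

Japanese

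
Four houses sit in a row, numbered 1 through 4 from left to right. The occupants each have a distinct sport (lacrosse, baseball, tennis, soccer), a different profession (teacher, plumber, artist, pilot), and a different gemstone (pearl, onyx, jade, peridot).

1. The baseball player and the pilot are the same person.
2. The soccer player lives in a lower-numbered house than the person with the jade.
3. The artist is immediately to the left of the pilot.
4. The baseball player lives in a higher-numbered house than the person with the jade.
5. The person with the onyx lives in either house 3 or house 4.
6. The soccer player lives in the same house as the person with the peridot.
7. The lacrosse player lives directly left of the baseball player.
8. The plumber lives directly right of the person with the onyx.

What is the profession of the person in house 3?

pilot

Clue 8 places the plumber in house 4.
From clue 8, the person with the onyx must be in house 3.
That leaves peridot as the gemstone for house 1.
So house 2 gets jade for gemstone.
House 4 gemstone: only pearl fits.
By clue 1, the baseball player is in house 3.
The pilot is in house 3 (clue 1).
The soccer player is in house 1 (clue 2).
Clue 3: the artist is in house 2.
Clue 7: the lacrosse player is in house 2.
The only sport still possible for house 4 is tennis.
So house 1 gets teacher for profession.
So: house 1 = soccer/teacher/peridot, house 2 = lacrosse/artist/jade, house 3 = baseball/pilot/onyx, house 4 = tennis/plumber/pearl.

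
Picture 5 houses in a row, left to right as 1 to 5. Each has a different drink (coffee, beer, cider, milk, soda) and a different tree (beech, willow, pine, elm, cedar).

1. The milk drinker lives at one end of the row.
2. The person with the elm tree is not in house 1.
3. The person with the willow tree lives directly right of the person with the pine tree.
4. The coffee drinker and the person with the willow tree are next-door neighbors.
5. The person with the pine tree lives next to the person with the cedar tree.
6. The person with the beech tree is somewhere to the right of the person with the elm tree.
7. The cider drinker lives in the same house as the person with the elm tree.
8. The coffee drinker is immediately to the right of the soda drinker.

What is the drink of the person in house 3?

beer

The milk drinker is narrowed to house 1 or 5; consider each.
Placing it in house 1 leads to a contradiction, so it's in house 5.
The cider drinker is narrowed to house 2 or 3 or 4; consider each.
Placing it in house 2 and house 3 leads to a contradiction, so it's in house 4.
The person with the elm tree is in house 4 (clue 7).
The person with the beech tree is in house 5 (clue 6).
The coffee drinker is narrowed to house 2 or 3; consider each.
Placing it in house 3 leads to a contradiction, so it's in house 2.
Clue 4 places the person with the willow tree in house 3.
By clue 8, the soda drinker is in house 1.
The only drink still possible for house 3 is beer.
Clue 3 places the person with the pine tree in house 2.
Clue 5: the person with the cedar tree is in house 1.
So: house 1 = soda/cedar, house 2 = coffee/pine, house 3 = beer/willow, house 4 = cider/elm, house 5 = milk/beech.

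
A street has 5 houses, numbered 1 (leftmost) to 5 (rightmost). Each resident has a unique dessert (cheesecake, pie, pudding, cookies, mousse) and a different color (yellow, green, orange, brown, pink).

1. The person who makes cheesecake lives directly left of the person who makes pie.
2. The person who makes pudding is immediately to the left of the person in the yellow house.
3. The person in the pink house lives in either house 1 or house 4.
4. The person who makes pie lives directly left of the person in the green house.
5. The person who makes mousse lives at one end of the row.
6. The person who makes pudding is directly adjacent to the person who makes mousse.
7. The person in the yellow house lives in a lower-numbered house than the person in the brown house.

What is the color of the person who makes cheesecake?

Clue 2 places the person who makes pudding in house 2.
Clue 2 places the person in the yellow house in house 3.
Clue 6 places the person who makes mousse in house 1.
House 5's dessert must be cookies (nothing else left).
So house 2 gets orange for color.
Clue 1 places the person who makes pie in house 4.
Clue 4 places the person in the green house in house 5.
House 3 dessert: only cheesecake fits.
The only color still possible for house 1 is pink.
That leaves brown as the color for house 4.
So: house 1 = mousse/pink, house 2 = pudding/orange, house 3 = cheesecake/yellow, house 4 = pie/brown, house 5 = cookies/green.

yellow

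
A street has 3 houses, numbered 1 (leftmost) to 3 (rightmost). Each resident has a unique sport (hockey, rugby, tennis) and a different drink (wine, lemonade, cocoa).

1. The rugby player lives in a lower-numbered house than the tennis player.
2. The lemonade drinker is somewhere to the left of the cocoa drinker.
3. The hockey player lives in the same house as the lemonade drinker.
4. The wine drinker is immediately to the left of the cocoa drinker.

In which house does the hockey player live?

1

The only sport still possible for house 3 is tennis.
So house 3 gets cocoa for drink.
From clue 4, the wine drinker must be in house 2.
That leaves lemonade as the drink for house 1.
Clue 3: the hockey player is in house 1.
So house 2 gets rugby for sport.
So: house 1 = hockey/lemonade, house 2 = rugby/wine, house 3 = tennis/cocoa.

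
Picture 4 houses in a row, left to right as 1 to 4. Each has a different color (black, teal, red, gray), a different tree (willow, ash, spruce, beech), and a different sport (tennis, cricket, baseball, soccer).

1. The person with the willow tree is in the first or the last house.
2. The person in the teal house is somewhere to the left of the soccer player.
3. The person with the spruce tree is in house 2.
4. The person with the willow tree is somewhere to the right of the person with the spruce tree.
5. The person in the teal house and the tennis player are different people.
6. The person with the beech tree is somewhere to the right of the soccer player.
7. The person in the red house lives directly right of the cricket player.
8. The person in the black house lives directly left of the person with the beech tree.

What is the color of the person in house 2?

The person with the spruce tree is in house 2 (clue 3).
Clue 4 places the person with the willow tree in house 4.
That leaves ash as the tree for house 1.
The only tree still possible for house 3 is beech.
The soccer player is in house 2 (clue 6).
Clue 8: the person in the black house is in house 2.
That leaves teal as the color for house 1.
By clue 7, the person in the red house is in house 4.
From clue 7, the cricket player must be in house 3.
House 3 color: only gray fits.
The only sport still possible for house 1 is baseball.
The only sport still possible for house 4 is tennis.
So: house 1 = teal/ash/baseball, house 2 = black/spruce/soccer, house 3 = gray/beech/cricket, house 4 = red/willow/tennis.

black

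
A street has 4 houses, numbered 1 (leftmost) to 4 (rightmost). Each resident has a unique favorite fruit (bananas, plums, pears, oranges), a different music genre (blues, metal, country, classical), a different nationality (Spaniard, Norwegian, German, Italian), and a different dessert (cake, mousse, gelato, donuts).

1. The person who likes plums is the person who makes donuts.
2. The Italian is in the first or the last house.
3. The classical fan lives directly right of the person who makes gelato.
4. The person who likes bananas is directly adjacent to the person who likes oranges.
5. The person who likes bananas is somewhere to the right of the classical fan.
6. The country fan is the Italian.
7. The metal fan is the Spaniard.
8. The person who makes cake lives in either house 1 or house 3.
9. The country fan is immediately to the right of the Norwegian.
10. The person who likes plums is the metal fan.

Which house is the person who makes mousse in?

By clue 9, the country fan is in house 4.
The Norwegian is in house 3 (clue 9).
The Italian is in house 4 (clue 6).
House 4's dessert must be mousse (nothing else left).
House 3's dessert must be cake (nothing else left).
The person who likes bananas is narrowed to house 3 or 4; consider each.
Placing it in house 3 leads to a contradiction, so it's in house 4.
Clue 4: the person who likes oranges is in house 3.
The person who likes pears is narrowed to house 1 or 2; consider each.
Placing it in house 1 leads to a contradiction, so it's in house 2.
House 1's favorite fruit must be plums (nothing else left).
The person who makes donuts is in house 1 (clue 1).
From clue 10, the metal fan must be in house 1.
House 2 dessert: only gelato fits.
Clue 3 places the classical fan in house 3.
Clue 7: the Spaniard is in house 1.
So house 2 gets blues for music genre.
House 2's nationality must be German (nothing else left).
So: house 1 = plums/metal/Spaniard/donuts, house 2 = pears/blues/German/gelato, house 3 = oranges/classical/Norwegian/cake, house 4 = bananas/country/Italian/mousse.

4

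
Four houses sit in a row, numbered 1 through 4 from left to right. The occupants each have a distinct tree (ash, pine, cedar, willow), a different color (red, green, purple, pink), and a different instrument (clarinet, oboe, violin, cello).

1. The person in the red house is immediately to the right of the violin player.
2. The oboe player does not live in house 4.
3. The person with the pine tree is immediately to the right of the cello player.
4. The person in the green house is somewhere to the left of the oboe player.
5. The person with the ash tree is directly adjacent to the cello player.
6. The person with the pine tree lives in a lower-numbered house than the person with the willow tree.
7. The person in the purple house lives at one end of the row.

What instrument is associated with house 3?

oboe

House 4 instrument: only clarinet fits.
The person with the pine tree is narrowed to house 2 or 3; consider each.
Placing it in house 2 leads to a contradiction, so it's in house 3.
Clue 3 places the cello player in house 2.
Clue 6: the person with the willow tree is in house 4.
House 2 tree: only cedar fits.
House 1 instrument: only violin fits.
The only instrument still possible for house 3 is oboe.
By clue 1, the person in the red house is in house 2.
House 1 tree: only ash fits.
House 1 color: only green fits.
So house 3 gets pink for color.
So house 4 gets purple for color.
So: house 1 = ash/green/violin, house 2 = cedar/red/cello, house 3 = pine/pink/oboe, house 4 = willow/purple/clarinet.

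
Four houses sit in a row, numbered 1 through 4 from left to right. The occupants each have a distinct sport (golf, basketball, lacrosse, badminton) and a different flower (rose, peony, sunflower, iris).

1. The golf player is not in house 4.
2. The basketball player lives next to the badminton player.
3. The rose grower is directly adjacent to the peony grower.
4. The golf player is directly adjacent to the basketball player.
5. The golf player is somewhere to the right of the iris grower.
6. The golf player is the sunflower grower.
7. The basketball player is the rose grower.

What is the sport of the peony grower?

badminton

The golf player is narrowed to house 2 or 3; consider each.
Placing it in house 3 leads to a contradiction, so it's in house 2.
Clue 5 places the iris grower in house 1.
Clue 6: the sunflower grower is in house 2.
House 4 flower: only peony fits.
From clue 2, the basketball player must be in house 3.
Clue 2 places the badminton player in house 4.
That leaves lacrosse as the sport for house 1.
The only flower still possible for house 3 is rose.
So: house 1 = lacrosse/iris, house 2 = golf/sunflower, house 3 = basketball/rose, house 4 = badminton/peony.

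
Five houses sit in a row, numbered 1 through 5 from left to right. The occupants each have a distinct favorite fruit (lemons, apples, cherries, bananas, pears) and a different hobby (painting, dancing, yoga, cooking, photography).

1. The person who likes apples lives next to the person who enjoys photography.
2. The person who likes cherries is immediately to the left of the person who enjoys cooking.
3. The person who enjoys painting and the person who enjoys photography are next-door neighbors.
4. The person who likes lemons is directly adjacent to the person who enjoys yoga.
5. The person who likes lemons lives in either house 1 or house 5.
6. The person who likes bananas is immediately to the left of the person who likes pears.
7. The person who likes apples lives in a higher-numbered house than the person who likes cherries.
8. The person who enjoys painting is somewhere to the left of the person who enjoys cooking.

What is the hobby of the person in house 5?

cooking

The person who likes lemons is narrowed to house 1 or 5; consider each.
Placing it in house 5 leads to a contradiction, so it's in house 1.
From clue 4, the person who enjoys yoga must be in house 2.
House 1 hobby: only dancing fits.
House 2's favorite fruit must be bananas (nothing else left).
The person who likes pears is in house 3 (clue 6).
The only favorite fruit still possible for house 5 is apples.
Clue 1: the person who enjoys photography is in house 4.
Clue 2 places the person who enjoys cooking in house 5.
From clue 3, the person who enjoys painting must be in house 3.
That leaves cherries as the favorite fruit for house 4.
So: house 1 = lemons/dancing, house 2 = bananas/yoga, house 3 = pears/painting, house 4 = cherries/photography, house 5 = apples/cooking.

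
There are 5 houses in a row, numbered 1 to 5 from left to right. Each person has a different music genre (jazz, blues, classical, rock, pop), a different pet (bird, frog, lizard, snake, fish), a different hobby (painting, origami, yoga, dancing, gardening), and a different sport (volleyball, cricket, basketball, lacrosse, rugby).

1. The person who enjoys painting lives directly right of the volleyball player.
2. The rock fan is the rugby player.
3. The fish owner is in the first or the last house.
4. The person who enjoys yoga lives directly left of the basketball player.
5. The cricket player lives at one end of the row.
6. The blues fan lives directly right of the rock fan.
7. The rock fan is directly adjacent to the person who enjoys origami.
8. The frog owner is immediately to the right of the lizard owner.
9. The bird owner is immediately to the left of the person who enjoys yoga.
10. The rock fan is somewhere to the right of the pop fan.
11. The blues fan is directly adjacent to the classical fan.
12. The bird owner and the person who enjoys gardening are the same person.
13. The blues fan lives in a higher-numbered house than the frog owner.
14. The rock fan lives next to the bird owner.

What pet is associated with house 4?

snake

The fish owner is narrowed to house 1 or 5; consider each.
Placing it in house 1 leads to a contradiction, so it's in house 5.
The cricket player is narrowed to house 1 or 5; consider each.
Placing it in house 5 leads to a contradiction, so it's in house 1.
The blues fan is narrowed to house 3 or 4 or 5; consider each.
Placing it in house 4 and house 5 leads to a contradiction, so it's in house 3.
From clue 6, the rock fan must be in house 2.
Clue 10: the pop fan is in house 1.
From clue 13, the frog owner must be in house 2.
House 5's music genre must be jazz (nothing else left).
House 4 pet: only snake fits.
By clue 2, the rugby player is in house 2.
Clue 8: the lizard owner is in house 1.
House 4's music genre must be classical (nothing else left).
House 3's pet must be bird (nothing else left).
From clue 9, the person who enjoys yoga must be in house 4.
The person who enjoys gardening is in house 3 (clue 12).
So house 2 gets dancing for hobby.
House 5's hobby must be painting (nothing else left).
Clue 1: the volleyball player is in house 4.
The basketball player is in house 5 (clue 4).
House 1 hobby: only origami fits.
House 3's sport must be lacrosse (nothing else left).
So: house 1 = pop/lizard/origami/cricket, house 2 = rock/frog/dancing/rugby, house 3 = blues/bird/gardening/lacrosse, house 4 = classical/snake/yoga/volleyball, house 5 = jazz/fish/painting/basketball.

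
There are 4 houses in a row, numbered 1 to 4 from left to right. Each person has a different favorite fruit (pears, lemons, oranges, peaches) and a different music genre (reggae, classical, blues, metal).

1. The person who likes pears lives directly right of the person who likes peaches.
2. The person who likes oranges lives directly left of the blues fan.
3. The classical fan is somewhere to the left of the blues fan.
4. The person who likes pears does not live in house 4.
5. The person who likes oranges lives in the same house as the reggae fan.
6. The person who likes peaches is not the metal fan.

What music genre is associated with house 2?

metal

House 4's favorite fruit must be lemons (nothing else left).
The person who likes peaches is narrowed to house 1 or 2; consider each.
Placing it in house 2 leads to a contradiction, so it's in house 1.
Clue 1 places the person who likes pears in house 2.
So house 3 gets oranges for favorite fruit.
By clue 2, the blues fan is in house 4.
The reggae fan is in house 3 (clue 5).
That leaves classical as the music genre for house 1.
House 2's music genre must be metal (nothing else left).
So: house 1 = peaches/classical, house 2 = pears/metal, house 3 = oranges/reggae, house 4 = lemons/blues.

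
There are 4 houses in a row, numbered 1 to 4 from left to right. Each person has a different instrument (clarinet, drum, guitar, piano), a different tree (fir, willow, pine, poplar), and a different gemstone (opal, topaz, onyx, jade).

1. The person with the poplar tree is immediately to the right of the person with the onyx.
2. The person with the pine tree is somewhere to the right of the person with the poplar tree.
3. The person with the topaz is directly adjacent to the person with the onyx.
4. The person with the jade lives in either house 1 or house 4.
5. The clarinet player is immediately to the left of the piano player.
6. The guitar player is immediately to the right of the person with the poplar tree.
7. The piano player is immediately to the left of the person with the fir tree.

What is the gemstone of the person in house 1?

House 1 tree: only willow fits.
House 2 tree: only poplar fits.
The person with the onyx is in house 1 (clue 1).
Clue 3: the person with the topaz is in house 2.
Clue 6 places the guitar player in house 3.
House 2 instrument: only piano fits.
That leaves drum as the instrument for house 4.
So house 3 gets opal for gemstone.
The only gemstone still possible for house 4 is jade.
Clue 7: the person with the fir tree is in house 3.
House 1's instrument must be clarinet (nothing else left).
House 4's tree must be pine (nothing else left).
So: house 1 = clarinet/willow/onyx, house 2 = piano/poplar/topaz, house 3 = guitar/fir/opal, house 4 = drum/pine/jade.

onyx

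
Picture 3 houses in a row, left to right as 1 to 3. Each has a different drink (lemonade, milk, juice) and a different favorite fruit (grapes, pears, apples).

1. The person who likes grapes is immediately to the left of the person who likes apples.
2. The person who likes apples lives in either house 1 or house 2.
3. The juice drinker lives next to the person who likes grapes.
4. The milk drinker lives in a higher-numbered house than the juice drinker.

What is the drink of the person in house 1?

lemonade

The person who likes apples is in house 2 (clue 2).
House 3 favorite fruit: only pears fits.
Clue 3: the juice drinker is in house 2.
Clue 4: the milk drinker is in house 3.
House 1's drink must be lemonade (nothing else left).
House 1 favorite fruit: only grapes fits.
So: house 1 = lemonade/grapes, house 2 = juice/apples, house 3 = milk/pears.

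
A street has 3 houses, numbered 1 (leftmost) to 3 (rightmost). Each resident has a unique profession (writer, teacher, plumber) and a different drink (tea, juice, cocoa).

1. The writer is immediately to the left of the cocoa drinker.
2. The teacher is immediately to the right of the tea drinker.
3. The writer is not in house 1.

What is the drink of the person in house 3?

By clue 3, the writer is in house 2.
House 1's profession must be plumber (nothing else left).
So house 3 gets teacher for profession.
From clue 1, the cocoa drinker must be in house 3.
By clue 2, the tea drinker is in house 2.
So house 1 gets juice for drink.
So: house 1 = plumber/juice, house 2 = writer/tea, house 3 = teacher/cocoa.

cocoa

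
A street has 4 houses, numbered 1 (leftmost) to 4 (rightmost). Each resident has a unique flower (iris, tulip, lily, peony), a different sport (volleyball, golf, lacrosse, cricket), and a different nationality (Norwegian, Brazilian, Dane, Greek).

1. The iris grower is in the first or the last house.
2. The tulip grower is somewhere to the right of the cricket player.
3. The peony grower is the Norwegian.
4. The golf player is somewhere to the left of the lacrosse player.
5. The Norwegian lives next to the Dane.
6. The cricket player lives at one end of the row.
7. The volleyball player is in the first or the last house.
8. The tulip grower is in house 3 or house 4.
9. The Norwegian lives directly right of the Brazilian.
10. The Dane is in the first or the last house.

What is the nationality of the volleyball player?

Clue 6: the cricket player is in house 1.
That leaves golf as the sport for house 2.
House 3 sport: only lacrosse fits.
House 4 sport: only volleyball fits.
The iris grower is narrowed to house 1 or 4; consider each.
Placing it in house 4 leads to a contradiction, so it's in house 1.
The peony grower is narrowed to house 2 or 3; consider each.
Placing it in house 2 leads to a contradiction, so it's in house 3.
By clue 3, the Norwegian is in house 3.
The Dane is in house 4 (clue 5).
From clue 9, the Brazilian must be in house 2.
That leaves lily as the flower for house 2.
That leaves tulip as the flower for house 4.
House 1 nationality: only Greek fits.
So: house 1 = iris/cricket/Greek, house 2 = lily/golf/Brazilian, house 3 = peony/lacrosse/Norwegian, house 4 = tulip/volleyball/Dane.

Dane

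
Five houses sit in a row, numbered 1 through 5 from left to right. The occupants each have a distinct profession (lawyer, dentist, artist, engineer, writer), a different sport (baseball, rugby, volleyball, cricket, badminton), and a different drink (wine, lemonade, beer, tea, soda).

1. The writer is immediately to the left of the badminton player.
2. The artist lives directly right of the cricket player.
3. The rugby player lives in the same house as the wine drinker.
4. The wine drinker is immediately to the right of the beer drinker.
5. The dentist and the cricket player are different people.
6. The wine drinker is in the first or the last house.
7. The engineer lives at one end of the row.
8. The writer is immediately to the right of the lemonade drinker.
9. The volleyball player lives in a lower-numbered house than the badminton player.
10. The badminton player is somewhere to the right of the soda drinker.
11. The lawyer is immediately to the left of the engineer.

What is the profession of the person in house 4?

Clue 6 places the wine drinker in house 5.
Clue 11: the lawyer is in house 4.
Clue 11: the engineer is in house 5.
The only profession still possible for house 1 is dentist.
The rugby player is in house 5 (clue 3).
Clue 4: the beer drinker is in house 4.
Clue 5: the cricket player is in house 2.
The artist is in house 3 (clue 2).
House 2's profession must be writer (nothing else left).
By clue 1, the badminton player is in house 3.
By clue 8, the lemonade drinker is in house 1.
The volleyball player is in house 1 (clue 9).
So house 4 gets baseball for sport.
House 2 drink: only soda fits.
That leaves tea as the drink for house 3.
So: house 1 = dentist/volleyball/lemonade, house 2 = writer/cricket/soda, house 3 = artist/badminton/tea, house 4 = lawyer/baseball/beer, house 5 = engineer/rugby/wine.

lawyer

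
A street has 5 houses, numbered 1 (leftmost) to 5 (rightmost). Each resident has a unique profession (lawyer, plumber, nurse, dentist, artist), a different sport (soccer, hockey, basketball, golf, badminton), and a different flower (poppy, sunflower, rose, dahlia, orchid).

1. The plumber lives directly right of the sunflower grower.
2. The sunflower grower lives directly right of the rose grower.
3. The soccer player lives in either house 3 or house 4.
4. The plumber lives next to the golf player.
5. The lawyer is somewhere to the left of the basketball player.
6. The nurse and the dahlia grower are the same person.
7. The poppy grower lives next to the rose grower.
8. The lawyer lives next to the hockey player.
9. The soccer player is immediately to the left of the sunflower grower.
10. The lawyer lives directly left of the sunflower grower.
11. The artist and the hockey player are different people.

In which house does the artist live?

4

Clue 9 places the soccer player in house 3.
From clue 9, the sunflower grower must be in house 4.
The lawyer is in house 3 (clue 10).
The plumber is in house 5 (clue 1).
Clue 2 places the rose grower in house 3.
By clue 4, the golf player is in house 4.
The poppy grower is in house 2 (clue 7).
House 1's sport must be badminton (nothing else left).
House 2 sport: only hockey fits.
So house 5 gets basketball for sport.
From clue 6, the nurse must be in house 1.
Clue 6 places the dahlia grower in house 1.
The only profession still possible for house 2 is dentist.
House 4 profession: only artist fits.
That leaves orchid as the flower for house 5.
So: house 1 = nurse/badminton/dahlia, house 2 = dentist/hockey/poppy, house 3 = lawyer/soccer/rose, house 4 = artist/golf/sunflower, house 5 = plumber/basketball/orchid.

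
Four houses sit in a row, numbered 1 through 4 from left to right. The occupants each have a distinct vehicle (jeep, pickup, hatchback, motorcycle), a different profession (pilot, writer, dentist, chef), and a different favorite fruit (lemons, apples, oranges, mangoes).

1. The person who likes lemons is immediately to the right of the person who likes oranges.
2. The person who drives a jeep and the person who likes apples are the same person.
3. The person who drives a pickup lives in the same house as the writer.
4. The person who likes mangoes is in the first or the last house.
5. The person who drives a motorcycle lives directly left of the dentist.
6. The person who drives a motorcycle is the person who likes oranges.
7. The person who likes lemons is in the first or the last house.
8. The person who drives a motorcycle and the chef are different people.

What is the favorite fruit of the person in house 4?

The person who likes lemons is in house 4 (clue 7).
House 1 favorite fruit: only mangoes fits.
Clue 1 places the person who likes oranges in house 3.
Clue 6: the person who drives a motorcycle is in house 3.
House 2 favorite fruit: only apples fits.
The dentist is in house 4 (clue 5).
The only vehicle still possible for house 2 is jeep.
That leaves pilot as the profession for house 3.
Clue 3: the person who drives a pickup is in house 1.
From clue 3, the writer must be in house 1.
That leaves hatchback as the vehicle for house 4.
The only profession still possible for house 2 is chef.
So: house 1 = pickup/writer/mangoes, house 2 = jeep/chef/apples, house 3 = motorcycle/pilot/oranges, house 4 = hatchback/dentist/lemons.

lemons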